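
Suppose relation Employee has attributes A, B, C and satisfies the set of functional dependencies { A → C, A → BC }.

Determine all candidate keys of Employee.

Attribute A never appears on the right-hand side of any dependency, so A must belong to every candidate key.
{A}⁺ = {A, B, C}, which is all of the schema, so {A} is the only candidate key.

A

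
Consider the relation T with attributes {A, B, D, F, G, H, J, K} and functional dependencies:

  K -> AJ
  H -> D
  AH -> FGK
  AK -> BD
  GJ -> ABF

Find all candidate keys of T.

{A, H}⁺: H→D adds D; AH→FGK adds F, G, K; AK→BD adds B; K→AJ adds J → {A, B, D, F, G, H, J, K}.
{H, K}⁺: K→AJ adds A, J; H→D adds D; AH→FGK adds F, G; AK→BD adds B → {A, B, D, F, G, H, J, K}.
{G, H, J}⁺: H→D adds D; GJ→ABF adds A, B, F; AH→FGK adds K → {A, B, D, F, G, H, J, K}.

AH, HK, GHJ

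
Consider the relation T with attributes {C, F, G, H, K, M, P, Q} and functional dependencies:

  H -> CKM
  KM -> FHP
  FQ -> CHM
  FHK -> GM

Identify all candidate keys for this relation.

{F, Q}; {H, Q}; {K, M, Q}

Attribute Q never appears on the right-hand side of any dependency, so Q must belong to every candidate key.
{Q}⁺ = {Q}, which is not all of the schema, so we must add further attributes.
{F, Q}⁺: FQ→CHM adds C, H, M; H→CKM adds K; KM→FHP adds P; FHK→GM adds G → {C, F, G, H, K, M, P, Q}. Minimal: {Q}⁺ = {Q}; {F}⁺ = {F} — none reach the full schema.
{H, Q}⁺: H→CKM adds C, K, M; KM→FHP adds F, P; FHK→GM adds G → {C, F, G, H, K, M, P, Q}. Minimal: {Q}⁺ = {Q}; {H}⁺ = {C, F, G, H, K, M, P} — none reach the full schema.
{K, M, Q}⁺: KM→FHP adds F, H, P; FQ→CHM adds C; FHK→GM adds G → {C, F, G, H, K, M, P, Q}. Minimal: {M, Q}⁺ = {M, Q}; {K, Q}⁺ = {K, Q}; {K, M}⁺ = {C, F, G, H, K, M, P} — none reach the full schema.
Any other superkey contains one of these as a subset, so there are no further candidate keys.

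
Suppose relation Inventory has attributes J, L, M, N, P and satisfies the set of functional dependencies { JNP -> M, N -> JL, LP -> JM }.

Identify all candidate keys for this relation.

{N, P}⁺: N→JL adds J, L; LP→JM adds M → {J, L, M, N, P}.

NP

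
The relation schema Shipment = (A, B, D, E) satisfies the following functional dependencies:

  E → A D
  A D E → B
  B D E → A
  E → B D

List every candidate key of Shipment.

Attribute E never appears on the right-hand side of any dependency, so E must belong to every candidate key.
{E}⁺ = {A, B, D, E}, which is all of the schema, so {E} is the only candidate key.

{E}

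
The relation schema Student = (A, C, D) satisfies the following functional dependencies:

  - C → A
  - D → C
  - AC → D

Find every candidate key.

{C}⁺: C→A adds A; AC→D adds D → {A, C, D}.
{D}⁺: D→C adds C; C→A adds A → {A, C, D}.

C, D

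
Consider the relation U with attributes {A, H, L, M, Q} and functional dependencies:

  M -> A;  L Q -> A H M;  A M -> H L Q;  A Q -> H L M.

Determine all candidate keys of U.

{M}⁺: M→A adds A; AM→HLQ adds H, L, Q → {A, H, L, M, Q}.
{A, Q}⁺: AQ→HLM adds H, L, M → {A, H, L, M, Q}. Minimal: {Q}⁺ = {Q}; {A}⁺ = {A} — none reach the full schema.
{L, Q}⁺: LQ→AHM adds A, H, M → {A, H, L, M, Q}. Minimal: {Q}⁺ = {Q}; {L}⁺ = {L} — none reach the full schema.
Any other superkey contains one of these as a subset, so there are no further candidate keys.

{M}; {A, Q}; {L, Q}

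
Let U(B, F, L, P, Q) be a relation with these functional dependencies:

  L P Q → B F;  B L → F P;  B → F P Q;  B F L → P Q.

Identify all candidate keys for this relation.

Attribute L never appears on the right-hand side of any dependency, so L must belong to every candidate key.
{L}⁺ = {L}, which is not all of the schema, so we must add further attributes.
{B, L}⁺: BL→FP adds F, P; B→FPQ adds Q → {B, F, L, P, Q}. Minimal: {L}⁺ = {L}; {B}⁺ = {B, F, P, Q} — none reach the full schema.
{L, P, Q}⁺: LPQ→BF adds B, F → {B, F, L, P, Q}. Minimal: {P, Q}⁺ = {P, Q}; {L, Q}⁺ = {L, Q}; {L, P}⁺ = {L, P} — none reach the full schema.
Any other superkey contains one of these as a subset, so there are no further candidate keys.

{B, L}, {L, P, Q}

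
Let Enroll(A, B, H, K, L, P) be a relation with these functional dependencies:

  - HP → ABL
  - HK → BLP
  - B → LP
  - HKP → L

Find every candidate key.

Attributes H, K never appear on any right-hand side, so every candidate key must contain {H, K}.
{H, K}⁺ = {A, B, H, K, L, P}, which is all of the schema, so {H, K} is the only candidate key.

{H, K}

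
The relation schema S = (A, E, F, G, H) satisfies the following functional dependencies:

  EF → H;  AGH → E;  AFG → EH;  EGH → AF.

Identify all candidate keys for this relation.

{A, F, G}⁺: AFG→EH adds E, H → {A, E, F, G, H}.
{A, G, H}⁺: AGH→E adds E; EGH→AF adds F → {A, E, F, G, H}.
{E, F, G}⁺: EF→H adds H; EGH→AF adds A → {A, E, F, G, H}.
{E, G, H}⁺: EGH→AF adds A, F → {A, E, F, G, H}.

(A, F, G), (A, G, H), (E, F, G), (E, G, H)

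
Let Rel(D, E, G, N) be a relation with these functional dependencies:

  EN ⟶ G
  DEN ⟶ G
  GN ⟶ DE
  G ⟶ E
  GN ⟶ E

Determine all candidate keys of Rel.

(E, N); (G, N)

Attribute N never appears on the right-hand side of any dependency, so N must belong to every candidate key.
{N}⁺ = {N}, which is not all of the schema, so we must add further attributes.
{E, N}⁺: EN→G adds G; GN→DE adds D → {D, E, G, N}. Minimal: {N}⁺ = {N}; {E}⁺ = {E} — none reach the full schema.
{G, N}⁺: GN→DE adds D, E → {D, E, G, N}. Minimal: {N}⁺ = {N}; {G}⁺ = {E, G} — none reach the full schema.
Any other superkey contains one of these as a subset, so there are no further candidate keys.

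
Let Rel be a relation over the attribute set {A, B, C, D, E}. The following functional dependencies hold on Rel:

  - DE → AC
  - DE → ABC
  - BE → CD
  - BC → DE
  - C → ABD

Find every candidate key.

{C}⁺: C→ABD adds A, B, D; BC→DE adds E → {A, B, C, D, E}.
{B, E}⁺: BE→CD adds C, D; C→ABD adds A → {A, B, C, D, E}. Minimal: {E}⁺ = {E}; {B}⁺ = {B} — none reach the full schema.
{D, E}⁺: DE→AC adds A, C; DE→ABC adds B → {A, B, C, D, E}. Minimal: {E}⁺ = {E}; {D}⁺ = {D} — none reach the full schema.

(C); (B, E); (D, E)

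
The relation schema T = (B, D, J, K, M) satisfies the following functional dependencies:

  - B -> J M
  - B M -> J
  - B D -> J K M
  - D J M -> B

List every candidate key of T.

{B, D}, {D, J, M}

{B, D}⁺: B→JM adds J, M; BD→JKM adds K → {B, D, J, K, M}. Minimal: {D}⁺ = {D}; {B}⁺ = {B, J, M} — none reach the full schema.
{D, J, M}⁺: DJM→B adds B; BD→JKM adds K → {B, D, J, K, M}. Minimal: {J, M}⁺ = {J, M}; {D, M}⁺ = {D, M}; {D, J}⁺ = {D, J} — none reach the full schema.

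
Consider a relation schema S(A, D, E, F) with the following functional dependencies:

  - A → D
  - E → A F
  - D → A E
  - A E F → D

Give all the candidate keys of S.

(A), (D), (E)

{A}⁺: A→D adds D; D→AE adds E; E→AF adds F → {A, D, E, F}.
{D}⁺: D→AE adds A, E; E→AF adds F → {A, D, E, F}.
{E}⁺: E→AF adds A, F; AEF→D adds D → {A, D, E, F}.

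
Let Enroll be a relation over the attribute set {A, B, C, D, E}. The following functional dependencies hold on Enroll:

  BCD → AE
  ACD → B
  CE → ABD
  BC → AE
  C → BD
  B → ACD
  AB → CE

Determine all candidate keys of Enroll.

{B}; {C}

{B}⁺: B→ACD adds A, C, D; AB→CE adds E → {A, B, C, D, E}.
{C}⁺: C→BD adds B, D; B→ACD adds A; AB→CE adds E → {A, B, C, D, E}.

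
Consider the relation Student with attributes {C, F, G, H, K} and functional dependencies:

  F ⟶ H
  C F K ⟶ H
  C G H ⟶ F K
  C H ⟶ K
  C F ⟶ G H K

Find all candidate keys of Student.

{C, F}, {C, G, H}

Attribute C never appears on the right-hand side of any dependency, so C must belong to every candidate key.
{C}⁺ = {C}, which is not all of the schema, so we must add further attributes.
{C, F}⁺: F→H adds H; CH→K adds K; CF→GHK adds G → {C, F, G, H, K}. Minimal: {F}⁺ = {F, H}; {C}⁺ = {C} — none reach the full schema.
{C, G, H}⁺: CGH→FK adds F, K → {C, F, G, H, K}. Minimal: {G, H}⁺ = {G, H}; {C, H}⁺ = {C, H, K}; {C, G}⁺ = {C, G} — none reach the full schema.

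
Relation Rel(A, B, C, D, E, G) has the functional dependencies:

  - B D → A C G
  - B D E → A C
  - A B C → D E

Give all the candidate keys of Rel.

Attribute B never appears on the right-hand side of any dependency, so B must belong to every candidate key.
{B}⁺ = {B}, which is not all of the schema, so we must add further attributes.
{B, D}⁺: BD→ACG adds A, C, G; ABC→DE adds E → {A, B, C, D, E, G}. Minimal: {D}⁺ = {D}; {B}⁺ = {B} — none reach the full schema.
{A, B, C}⁺: ABC→DE adds D, E; BD→ACG adds G → {A, B, C, D, E, G}. Minimal: {B, C}⁺ = {B, C}; {A, C}⁺ = {A, C}; {A, B}⁺ = {A, B} — none reach the full schema.

(B, D), (A, B, C)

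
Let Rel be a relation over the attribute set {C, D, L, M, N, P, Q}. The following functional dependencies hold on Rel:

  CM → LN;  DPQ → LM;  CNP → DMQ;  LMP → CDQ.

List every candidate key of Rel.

Attribute P never appears on the right-hand side of any dependency, so P must belong to every candidate key.
{P}⁺ = {P}, which is not all of the schema, so we must add further attributes.
{C, M, P}⁺: CM→LN adds L, N; CNP→DMQ adds D, Q → {C, D, L, M, N, P, Q}. Minimal: {M, P}⁺ = {M, P}; {C, P}⁺ = {C, P}; {C, M}⁺ = {C, L, M, N} — none reach the full schema.
{C, N, P}⁺: CNP→DMQ adds D, M, Q; CM→LN adds L → {C, D, L, M, N, P, Q}. Minimal: {N, P}⁺ = {N, P}; {C, P}⁺ = {C, P}; {C, N}⁺ = {C, N} — none reach the full schema.
{D, P, Q}⁺: DPQ→LM adds L, M; LMP→CDQ adds C; CM→LN adds N → {C, D, L, M, N, P, Q}. Minimal: {P, Q}⁺ = {P, Q}; {D, Q}⁺ = {D, Q}; {D, P}⁺ = {D, P} — none reach the full schema.
{L, M, P}⁺: LMP→CDQ adds C, D, Q; CM→LN adds N → {C, D, L, M, N, P, Q}. Minimal: {M, P}⁺ = {M, P}; {L, P}⁺ = {L, P}; {L, M}⁺ = {L, M} — none reach the full schema.

{C, M, P}; {C, N, P}; {D, P, Q}; {L, M, P}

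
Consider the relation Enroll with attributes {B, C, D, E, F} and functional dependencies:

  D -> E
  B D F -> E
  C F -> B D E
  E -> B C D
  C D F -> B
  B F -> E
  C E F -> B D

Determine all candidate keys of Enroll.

Attribute F never appears on the right-hand side of any dependency, so F must belong to every candidate key.
{F}⁺ = {F}, which is not all of the schema, so we must add further attributes.
{B, F}⁺: BF→E adds E; E→BCD adds C, D → {B, C, D, E, F}. Minimal: {F}⁺ = {F}; {B}⁺ = {B} — none reach the full schema.
{C, F}⁺: CF→BDE adds B, D, E → {B, C, D, E, F}. Minimal: {F}⁺ = {F}; {C}⁺ = {C} — none reach the full schema.
{D, F}⁺: D→E adds E; E→BCD adds B, C → {B, C, D, E, F}. Minimal: {F}⁺ = {F}; {D}⁺ = {B, C, D, E} — none reach the full schema.
{E, F}⁺: E→BCD adds B, C, D → {B, C, D, E, F}. Minimal: {F}⁺ = {F}; {E}⁺ = {B, C, D, E} — none reach the full schema.
Any other superkey contains one of these as a subset, so there are no further candidate keys.

(B, F), (C, F), (D, F), (E, F)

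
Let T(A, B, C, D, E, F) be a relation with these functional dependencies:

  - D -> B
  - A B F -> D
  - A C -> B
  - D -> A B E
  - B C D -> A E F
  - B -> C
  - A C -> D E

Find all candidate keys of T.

{D}⁺: D→B adds B; D→ABE adds A, E; B→C adds C; BCD→AEF adds F → {A, B, C, D, E, F}.
{A, B}⁺: B→C adds C; AC→DE adds D, E; BCD→AEF adds F → {A, B, C, D, E, F}. Minimal: {B}⁺ = {B, C}; {A}⁺ = {A} — none reach the full schema.
{A, C}⁺: AC→B adds B; AC→DE adds D, E; BCD→AEF adds F → {A, B, C, D, E, F}. Minimal: {C}⁺ = {C}; {A}⁺ = {A} — none reach the full schema.
Any other superkey contains one of these as a subset, so there are no further candidate keys.

(D), (A, B), (A, C)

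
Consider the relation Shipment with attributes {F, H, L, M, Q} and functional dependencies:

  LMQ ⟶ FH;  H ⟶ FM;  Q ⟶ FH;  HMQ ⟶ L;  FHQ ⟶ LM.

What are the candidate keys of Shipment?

Attribute Q never appears on the right-hand side of any dependency, so Q must belong to every candidate key.
{Q}⁺ = {F, H, L, M, Q}, which is all of the schema, so {Q} is the only candidate key.

{Q}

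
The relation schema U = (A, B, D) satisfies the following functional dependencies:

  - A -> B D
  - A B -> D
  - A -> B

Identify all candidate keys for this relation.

A

Attribute A never appears on the right-hand side of any dependency, so A must belong to every candidate key.
{A}⁺ = {A, B, D}, which is all of the schema, so {A} is the only candidate key.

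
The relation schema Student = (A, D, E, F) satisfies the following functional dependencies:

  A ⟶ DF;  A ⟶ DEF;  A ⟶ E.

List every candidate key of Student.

{A}⁺: A→DF adds D, F; A→DEF adds E → {A, D, E, F}.

{A}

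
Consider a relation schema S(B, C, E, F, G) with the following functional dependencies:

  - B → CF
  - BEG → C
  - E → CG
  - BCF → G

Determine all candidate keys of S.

{B, E}

Attributes B, E never appear on any right-hand side, so every candidate key must contain {B, E}.
{B, E}⁺ = {B, C, E, F, G}, which is all of the schema, so {B, E} is the only candidate key.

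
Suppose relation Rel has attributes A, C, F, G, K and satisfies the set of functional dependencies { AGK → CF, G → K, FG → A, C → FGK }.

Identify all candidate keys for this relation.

{C}⁺: C→FGK adds F, G, K; FG→A adds A → {A, C, F, G, K}.
{A, G}⁺: G→K adds K; AGK→CF adds C, F → {A, C, F, G, K}. Minimal: {G}⁺ = {G, K}; {A}⁺ = {A} — none reach the full schema.
{F, G}⁺: G→K adds K; FG→A adds A; AGK→CF adds C → {A, C, F, G, K}. Minimal: {G}⁺ = {G, K}; {F}⁺ = {F} — none reach the full schema.
Any other superkey contains one of these as a subset, so there are no further candidate keys.

(C), (A, G), (F, G)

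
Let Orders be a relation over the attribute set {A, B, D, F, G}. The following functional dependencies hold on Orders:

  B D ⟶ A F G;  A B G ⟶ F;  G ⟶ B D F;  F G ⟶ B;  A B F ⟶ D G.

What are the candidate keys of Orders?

{G}; {B, D}; {A, B, F}

{G}⁺: G→BDF adds B, D, F; BD→AFG adds A → {A, B, D, F, G}.
{B, D}⁺: BD→AFG adds A, F, G → {A, B, D, F, G}.
{A, B, F}⁺: ABF→DG adds D, G → {A, B, D, F, G}.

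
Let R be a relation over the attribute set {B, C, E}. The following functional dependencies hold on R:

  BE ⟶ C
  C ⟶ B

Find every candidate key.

(B, E), (C, E)

Attribute E never appears on the right-hand side of any dependency, so E must belong to every candidate key.
{E}⁺ = {E}, which is not all of the schema, so we must add further attributes.
{B, E}⁺: BE→C adds C → {B, C, E}. Minimal: {E}⁺ = {E}; {B}⁺ = {B} — none reach the full schema.
{C, E}⁺: C→B adds B → {B, C, E}. Minimal: {E}⁺ = {E}; {C}⁺ = {B, C} — none reach the full schema.
Any other superkey contains one of these as a subset, so there are no further candidate keys.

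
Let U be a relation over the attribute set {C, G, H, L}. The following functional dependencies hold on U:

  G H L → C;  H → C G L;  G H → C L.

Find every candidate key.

H

Attribute H never appears on the right-hand side of any dependency, so H must belong to every candidate key.
{H}⁺ = {C, G, H, L}, which is all of the schema, so {H} is the only candidate key.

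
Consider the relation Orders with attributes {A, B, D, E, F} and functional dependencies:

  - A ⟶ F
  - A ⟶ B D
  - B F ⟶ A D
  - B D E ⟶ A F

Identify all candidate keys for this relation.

Attribute E never appears on the right-hand side of any dependency, so E must belong to every candidate key.
{E}⁺ = {E}, which is not all of the schema, so we must add further attributes.
{A, E}⁺: A→F adds F; A→BD adds B, D → {A, B, D, E, F}. Minimal: {E}⁺ = {E}; {A}⁺ = {A, B, D, F} — none reach the full schema.
{B, D, E}⁺: BDE→AF adds A, F → {A, B, D, E, F}. Minimal: {D, E}⁺ = {D, E}; {B, E}⁺ = {B, E}; {B, D}⁺ = {B, D} — none reach the full schema.
{B, E, F}⁺: BF→AD adds A, D → {A, B, D, E, F}. Minimal: {E, F}⁺ = {E, F}; {B, F}⁺ = {A, B, D, F}; {B, E}⁺ = {B, E} — none reach the full schema.

AE, BDE, BEF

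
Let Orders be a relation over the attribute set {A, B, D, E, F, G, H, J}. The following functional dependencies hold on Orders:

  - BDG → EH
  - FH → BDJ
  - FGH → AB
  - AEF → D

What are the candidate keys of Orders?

{F, G, H}; {B, D, F, G}; {A, B, E, F, G}

Attributes F, G never appear on any right-hand side, so every candidate key must contain {F, G}.
{F, G}⁺ = {F, G}, which is not all of the schema, so we must add further attributes.
{F, G, H}⁺: FH→BDJ adds B, D, J; FGH→AB adds A; BDG→EH adds E → {A, B, D, E, F, G, H, J}.
{B, D, F, G}⁺: BDG→EH adds E, H; FH→BDJ adds J; FGH→AB adds A → {A, B, D, E, F, G, H, J}.
{A, B, E, F, G}⁺: AEF→D adds D; BDG→EH adds H; FH→BDJ adds J → {A, B, D, E, F, G, H, J}.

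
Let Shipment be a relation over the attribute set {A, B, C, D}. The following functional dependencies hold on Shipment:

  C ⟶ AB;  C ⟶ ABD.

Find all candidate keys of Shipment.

(C)

Attribute C never appears on the right-hand side of any dependency, so C must belong to every candidate key.
{C}⁺ = {A, B, C, D}, which is all of the schema, so {C} is the only candidate key.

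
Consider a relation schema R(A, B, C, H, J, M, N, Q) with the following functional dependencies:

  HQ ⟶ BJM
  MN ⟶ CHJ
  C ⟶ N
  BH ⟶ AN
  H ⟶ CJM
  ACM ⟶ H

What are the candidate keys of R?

{H, Q}⁺: HQ→BJM adds B, J, M; BH→AN adds A, N; H→CJM adds C → {A, B, C, H, J, M, N, Q}. Minimal: {Q}⁺ = {Q}; {H}⁺ = {C, H, J, M, N} — none reach the full schema.
{C, M, Q}⁺: C→N adds N; MN→CHJ adds H, J; HQ→BJM adds B; BH→AN adds A → {A, B, C, H, J, M, N, Q}. Minimal: {M, Q}⁺ = {M, Q}; {C, Q}⁺ = {C, N, Q}; {C, M}⁺ = {C, H, J, M, N} — none reach the full schema.
{M, N, Q}⁺: MN→CHJ adds C, H, J; HQ→BJM adds B; BH→AN adds A → {A, B, C, H, J, M, N, Q}. Minimal: {N, Q}⁺ = {N, Q}; {M, Q}⁺ = {M, Q}; {M, N}⁺ = {C, H, J, M, N} — none reach the full schema.
Any other superkey contains one of these as a subset, so there are no further candidate keys.

(H, Q), (C, M, Q), (M, N, Q)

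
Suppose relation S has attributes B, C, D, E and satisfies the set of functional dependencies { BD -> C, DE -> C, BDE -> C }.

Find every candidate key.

BDE

{B, D, E}⁺: BD→C adds C → {B, C, D, E}. Minimal: {D, E}⁺ = {C, D, E}; {B, E}⁺ = {B, E}; {B, D}⁺ = {B, C, D} — none reach the full schema.
No other minimal superkey exists.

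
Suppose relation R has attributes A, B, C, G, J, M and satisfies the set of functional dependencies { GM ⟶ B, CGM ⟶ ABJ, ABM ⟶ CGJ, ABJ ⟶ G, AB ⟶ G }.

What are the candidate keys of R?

Attribute M never appears on the right-hand side of any dependency, so M must belong to every candidate key.
{M}⁺ = {M}, which is not all of the schema, so we must add further attributes.
{A, B, M}⁺: ABM→CGJ adds C, G, J → {A, B, C, G, J, M}. Minimal: {B, M}⁺ = {B, M}; {A, M}⁺ = {A, M}; {A, B}⁺ = {A, B, G} — none reach the full schema.
{A, G, M}⁺: GM→B adds B; ABM→CGJ adds C, J → {A, B, C, G, J, M}. Minimal: {G, M}⁺ = {B, G, M}; {A, M}⁺ = {A, M}; {A, G}⁺ = {A, G} — none reach the full schema.
{C, G, M}⁺: GM→B adds B; CGM→ABJ adds A, J → {A, B, C, G, J, M}. Minimal: {G, M}⁺ = {B, G, M}; {C, M}⁺ = {C, M}; {C, G}⁺ = {C, G} — none reach the full schema.
Any other superkey contains one of these as a subset, so there are no further candidate keys.

{A, B, M}, {A, G, M}, {C, G, M}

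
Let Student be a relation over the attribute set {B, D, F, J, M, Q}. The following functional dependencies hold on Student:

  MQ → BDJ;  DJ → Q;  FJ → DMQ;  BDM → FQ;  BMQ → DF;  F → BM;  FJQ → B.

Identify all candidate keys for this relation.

{D, F}⁺: F→BM adds B, M; BDM→FQ adds Q; MQ→BDJ adds J → {B, D, F, J, M, Q}. Minimal: {F}⁺ = {B, F, M}; {D}⁺ = {D} — none reach the full schema.
{F, J}⁺: FJ→DMQ adds D, M, Q; F→BM adds B → {B, D, F, J, M, Q}. Minimal: {J}⁺ = {J}; {F}⁺ = {B, F, M} — none reach the full schema.
{F, Q}⁺: F→BM adds B, M; MQ→BDJ adds D, J → {B, D, F, J, M, Q}. Minimal: {Q}⁺ = {Q}; {F}⁺ = {B, F, M} — none reach the full schema.
{M, Q}⁺: MQ→BDJ adds B, D, J; BDM→FQ adds F → {B, D, F, J, M, Q}. Minimal: {Q}⁺ = {Q}; {M}⁺ = {M} — none reach the full schema.
{B, D, M}⁺: BDM→FQ adds F, Q; MQ→BDJ adds J → {B, D, F, J, M, Q}. Minimal: {D, M}⁺ = {D, M}; {B, M}⁺ = {B, M}; {B, D}⁺ = {B, D} — none reach the full schema.
{D, J, M}⁺: DJ→Q adds Q; MQ→BDJ adds B; BDM→FQ adds F → {B, D, F, J, M, Q}. Minimal: {J, M}⁺ = {J, M}; {D, M}⁺ = {D, M}; {D, J}⁺ = {D, J, Q} — none reach the full schema.
Any other superkey contains one of these as a subset, so there are no further candidate keys.

{D, F}; {F, J}; {F, Q}; {M, Q}; {B, D, M}; {D, J, M}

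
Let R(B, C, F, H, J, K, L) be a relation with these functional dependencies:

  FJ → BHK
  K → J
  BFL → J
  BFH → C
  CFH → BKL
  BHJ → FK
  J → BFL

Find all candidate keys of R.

{J}⁺: J→BFL adds B, F, L; FJ→BHK adds H, K; BFH→C adds C → {B, C, F, H, J, K, L}.
{K}⁺: K→J adds J; J→BFL adds B, F, L; FJ→BHK adds H; BFH→C adds C → {B, C, F, H, J, K, L}.
{B, F, H}⁺: BFH→C adds C; CFH→BKL adds K, L; K→J adds J → {B, C, F, H, J, K, L}. Minimal: {F, H}⁺ = {F, H}; {B, H}⁺ = {B, H}; {B, F}⁺ = {B, F} — none reach the full schema.
{B, F, L}⁺: BFL→J adds J; FJ→BHK adds H, K; BFH→C adds C → {B, C, F, H, J, K, L}. Minimal: {F, L}⁺ = {F, L}; {B, L}⁺ = {B, L}; {B, F}⁺ = {B, F} — none reach the full schema.
{C, F, H}⁺: CFH→BKL adds B, K, L; K→J adds J → {B, C, F, H, J, K, L}. Minimal: {F, H}⁺ = {F, H}; {C, H}⁺ = {C, H}; {C, F}⁺ = {C, F} — none reach the full schema.

{J}; {K}; {B, F, H}; {B, F, L}; {C, F, H}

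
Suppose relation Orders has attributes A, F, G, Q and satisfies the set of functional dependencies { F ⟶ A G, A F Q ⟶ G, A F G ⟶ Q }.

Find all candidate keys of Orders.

Attribute F never appears on the right-hand side of any dependency, so F must belong to every candidate key.
{F}⁺ = {A, F, G, Q}, which is all of the schema, so {F} is the only candidate key.

(F)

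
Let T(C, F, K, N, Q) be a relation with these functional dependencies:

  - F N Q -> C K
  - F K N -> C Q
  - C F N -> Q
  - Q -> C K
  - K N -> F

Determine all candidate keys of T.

{K, N}; {N, Q}; {C, F, N}

Attribute N never appears on the right-hand side of any dependency, so N must belong to every candidate key.
{N}⁺ = {N}, which is not all of the schema, so we must add further attributes.
{K, N}⁺: KN→F adds F; FKN→CQ adds C, Q → {C, F, K, N, Q}. Minimal: {N}⁺ = {N}; {K}⁺ = {K} — none reach the full schema.
{N, Q}⁺: Q→CK adds C, K; KN→F adds F → {C, F, K, N, Q}. Minimal: {Q}⁺ = {C, K, Q}; {N}⁺ = {N} — none reach the full schema.
{C, F, N}⁺: CFN→Q adds Q; Q→CK adds K → {C, F, K, N, Q}. Minimal: {F, N}⁺ = {F, N}; {C, N}⁺ = {C, N}; {C, F}⁺ = {C, F} — none reach the full schema.
Any other superkey contains one of these as a subset, so there are no further candidate keys.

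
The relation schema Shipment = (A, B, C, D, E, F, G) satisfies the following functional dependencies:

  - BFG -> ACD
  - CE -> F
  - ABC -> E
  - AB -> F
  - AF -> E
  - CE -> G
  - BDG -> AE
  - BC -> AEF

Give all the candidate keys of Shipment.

{B, C}; {A, B, G}; {B, D, G}; {B, F, G}

Attribute B never appears on the right-hand side of any dependency, so B must belong to every candidate key.
{B}⁺ = {B}, which is not all of the schema, so we must add further attributes.
{B, C}⁺: BC→AEF adds A, E, F; CE→G adds G; BFG→ACD adds D → {A, B, C, D, E, F, G}. Minimal: {C}⁺ = {C}; {B}⁺ = {B} — none reach the full schema.
{A, B, G}⁺: AB→F adds F; AF→E adds E; BFG→ACD adds C, D → {A, B, C, D, E, F, G}. Minimal: {B, G}⁺ = {B, G}; {A, G}⁺ = {A, G}; {A, B}⁺ = {A, B, E, F} — none reach the full schema.
{B, D, G}⁺: BDG→AE adds A, E; AB→F adds F; BFG→ACD adds C → {A, B, C, D, E, F, G}. Minimal: {D, G}⁺ = {D, G}; {B, G}⁺ = {B, G}; {B, D}⁺ = {B, D} — none reach the full schema.
{B, F, G}⁺: BFG→ACD adds A, C, D; ABC→E adds E → {A, B, C, D, E, F, G}. Minimal: {F, G}⁺ = {F, G}; {B, G}⁺ = {B, G}; {B, F}⁺ = {B, F} — none reach the full schema.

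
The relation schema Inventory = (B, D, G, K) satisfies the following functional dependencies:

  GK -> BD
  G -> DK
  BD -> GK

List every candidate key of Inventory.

{G}⁺: G→DK adds D, K; GK→BD adds B → {B, D, G, K}.
{B, D}⁺: BD→GK adds G, K → {B, D, G, K}.
Any other superkey contains one of these as a subset, so there are no further candidate keys.

{G}, {B, D}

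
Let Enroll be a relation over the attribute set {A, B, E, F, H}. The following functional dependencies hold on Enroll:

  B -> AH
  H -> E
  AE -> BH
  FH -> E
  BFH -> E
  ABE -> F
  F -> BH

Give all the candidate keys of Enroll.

(B), (F), (A, E), (A, H)

{B}⁺: B→AH adds A, H; H→E adds E; ABE→F adds F → {A, B, E, F, H}.
{F}⁺: F→BH adds B, H; B→AH adds A; H→E adds E → {A, B, E, F, H}.
{A, E}⁺: AE→BH adds B, H; ABE→F adds F → {A, B, E, F, H}. Minimal: {E}⁺ = {E}; {A}⁺ = {A} — none reach the full schema.
{A, H}⁺: H→E adds E; AE→BH adds B; ABE→F adds F → {A, B, E, F, H}. Minimal: {H}⁺ = {E, H}; {A}⁺ = {A} — none reach the full schema.
Any other superkey contains one of these as a subset, so there are no further candidate keys.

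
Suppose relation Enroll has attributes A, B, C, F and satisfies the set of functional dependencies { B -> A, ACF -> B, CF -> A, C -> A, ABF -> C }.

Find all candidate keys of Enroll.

{B, F}, {C, F}

Attribute F never appears on the right-hand side of any dependency, so F must belong to every candidate key.
{F}⁺ = {F}, which is not all of the schema, so we must add further attributes.
{B, F}⁺: B→A adds A; ABF→C adds C → {A, B, C, F}. Minimal: {F}⁺ = {F}; {B}⁺ = {A, B} — none reach the full schema.
{C, F}⁺: CF→A adds A; ACF→B adds B → {A, B, C, F}. Minimal: {F}⁺ = {F}; {C}⁺ = {A, C} — none reach the full schema.
Any other superkey contains one of these as a subset, so there are no further candidate keys.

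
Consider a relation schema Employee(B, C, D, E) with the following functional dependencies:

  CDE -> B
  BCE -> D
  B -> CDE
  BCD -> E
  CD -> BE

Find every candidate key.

{B}⁺: B→CDE adds C, D, E → {B, C, D, E}.
{C, D}⁺: CD→BE adds B, E → {B, C, D, E}. Minimal: {D}⁺ = {D}; {C}⁺ = {C} — none reach the full schema.
Any other superkey contains one of these as a subset, so there are no further candidate keys.

{B}, {C, D}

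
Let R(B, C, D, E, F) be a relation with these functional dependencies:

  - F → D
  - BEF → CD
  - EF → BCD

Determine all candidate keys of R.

(E, F)

Attributes E, F never appear on any right-hand side, so every candidate key must contain {E, F}.
{E, F}⁺ = {B, C, D, E, F}, which is all of the schema, so {E, F} is the only candidate key.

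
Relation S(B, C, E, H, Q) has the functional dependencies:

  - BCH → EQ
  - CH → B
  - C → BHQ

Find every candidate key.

Attribute C never appears on the right-hand side of any dependency, so C must belong to every candidate key.
{C}⁺ = {B, C, E, H, Q}, which is all of the schema, so {C} is the only candidate key.

(C)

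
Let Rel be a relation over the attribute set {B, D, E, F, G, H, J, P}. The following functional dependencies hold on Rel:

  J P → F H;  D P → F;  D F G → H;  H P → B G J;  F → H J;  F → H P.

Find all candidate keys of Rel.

{D, E, F}, {D, E, P}

Attributes D, E never appear on any right-hand side, so every candidate key must contain {D, E}.
{D, E}⁺ = {D, E}, which is not all of the schema, so we must add further attributes.
{D, E, F}⁺: F→HJ adds H, J; F→HP adds P; HP→BGJ adds B, G → {B, D, E, F, G, H, J, P}. Minimal: {E, F}⁺ = {B, E, F, G, H, J, P}; {D, F}⁺ = {B, D, F, G, H, J, P}; {D, E}⁺ = {D, E} — none reach the full schema.
{D, E, P}⁺: DP→F adds F; F→HJ adds H, J; HP→BGJ adds B, G → {B, D, E, F, G, H, J, P}. Minimal: {E, P}⁺ = {E, P}; {D, P}⁺ = {B, D, F, G, H, J, P}; {D, E}⁺ = {D, E} — none reach the full schema.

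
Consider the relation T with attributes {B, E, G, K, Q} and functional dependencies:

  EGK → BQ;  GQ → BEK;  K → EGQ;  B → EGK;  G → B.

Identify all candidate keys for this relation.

(B), (G), (K)

{B}⁺: B→EGK adds E, G, K; EGK→BQ adds Q → {B, E, G, K, Q}.
{G}⁺: G→B adds B; B→EGK adds E, K; EGK→BQ adds Q → {B, E, G, K, Q}.
{K}⁺: K→EGQ adds E, G, Q; G→B adds B → {B, E, G, K, Q}.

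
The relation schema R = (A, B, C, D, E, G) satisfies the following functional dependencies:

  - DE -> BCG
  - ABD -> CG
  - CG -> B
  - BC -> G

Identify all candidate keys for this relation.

{A, D, E}

Attributes A, D, E never appear on any right-hand side, so every candidate key must contain {A, D, E}.
{A, D, E}⁺ = {A, B, C, D, E, G}, which is all of the schema, so {A, D, E} is the only candidate key.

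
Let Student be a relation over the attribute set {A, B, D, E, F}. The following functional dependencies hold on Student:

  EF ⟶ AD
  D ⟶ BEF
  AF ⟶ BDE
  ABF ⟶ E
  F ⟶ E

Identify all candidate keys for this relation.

{D}⁺: D→BEF adds B, E, F; EF→AD adds A → {A, B, D, E, F}.
{F}⁺: F→E adds E; EF→AD adds A, D; D→BEF adds B → {A, B, D, E, F}.

(D), (F)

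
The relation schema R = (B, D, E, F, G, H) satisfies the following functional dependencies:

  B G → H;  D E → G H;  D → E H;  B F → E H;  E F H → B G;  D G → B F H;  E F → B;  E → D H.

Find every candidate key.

(D), (E), (B, F)

{D}⁺: D→EH adds E, H; DE→GH adds G; DG→BFH adds B, F → {B, D, E, F, G, H}.
{E}⁺: E→DH adds D, H; DE→GH adds G; DG→BFH adds B, F → {B, D, E, F, G, H}.
{B, F}⁺: BF→EH adds E, H; EFH→BG adds G; E→DH adds D → {B, D, E, F, G, H}. Minimal: {F}⁺ = {F}; {B}⁺ = {B} — none reach the full schema.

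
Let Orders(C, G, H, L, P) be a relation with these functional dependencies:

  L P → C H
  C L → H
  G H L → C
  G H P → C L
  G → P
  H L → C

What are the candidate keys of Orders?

{G, H}; {G, L}

Attribute G never appears on the right-hand side of any dependency, so G must belong to every candidate key.
{G}⁺ = {G, P}, which is not all of the schema, so we must add further attributes.
{G, H}⁺: G→P adds P; GHP→CL adds C, L → {C, G, H, L, P}. Minimal: {H}⁺ = {H}; {G}⁺ = {G, P} — none reach the full schema.
{G, L}⁺: G→P adds P; LP→CH adds C, H → {C, G, H, L, P}. Minimal: {L}⁺ = {L}; {G}⁺ = {G, P} — none reach the full schema.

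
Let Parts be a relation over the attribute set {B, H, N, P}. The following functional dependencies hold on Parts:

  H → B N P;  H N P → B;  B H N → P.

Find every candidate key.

Attribute H never appears on the right-hand side of any dependency, so H must belong to every candidate key.
{H}⁺ = {B, H, N, P}, which is all of the schema, so {H} is the only candidate key.

H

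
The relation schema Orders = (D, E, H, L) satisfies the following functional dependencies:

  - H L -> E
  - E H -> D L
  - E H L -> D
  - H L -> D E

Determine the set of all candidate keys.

EH, HL

Attribute H never appears on the right-hand side of any dependency, so H must belong to every candidate key.
{H}⁺ = {H}, which is not all of the schema, so we must add further attributes.
{E, H}⁺: EH→DL adds D, L → {D, E, H, L}. Minimal: {H}⁺ = {H}; {E}⁺ = {E} — none reach the full schema.
{H, L}⁺: HL→E adds E; EH→DL adds D → {D, E, H, L}. Minimal: {L}⁺ = {L}; {H}⁺ = {H} — none reach the full schema.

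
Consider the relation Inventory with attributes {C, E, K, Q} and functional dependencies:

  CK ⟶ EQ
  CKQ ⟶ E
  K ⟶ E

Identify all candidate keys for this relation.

CK

{C, K}⁺: CK→EQ adds E, Q → {C, E, K, Q}. Minimal: {K}⁺ = {E, K}; {C}⁺ = {C} — none reach the full schema.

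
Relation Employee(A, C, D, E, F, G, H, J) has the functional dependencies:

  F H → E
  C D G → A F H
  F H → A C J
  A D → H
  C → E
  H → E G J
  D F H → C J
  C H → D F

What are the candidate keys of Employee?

{C, H}⁺: C→E adds E; H→EGJ adds G, J; CH→DF adds D, F; CDG→AFH adds A → {A, C, D, E, F, G, H, J}.
{F, H}⁺: FH→E adds E; FH→ACJ adds A, C, J; H→EGJ adds G; CH→DF adds D → {A, C, D, E, F, G, H, J}.
{A, C, D}⁺: AD→H adds H; C→E adds E; H→EGJ adds G, J; CH→DF adds F → {A, C, D, E, F, G, H, J}.
{A, D, F}⁺: AD→H adds H; H→EGJ adds E, G, J; DFH→CJ adds C → {A, C, D, E, F, G, H, J}.
{C, D, G}⁺: CDG→AFH adds A, F, H; FH→ACJ adds J; C→E adds E → {A, C, D, E, F, G, H, J}.
Any other superkey contains one of these as a subset, so there are no further candidate keys.

{C, H}; {F, H}; {A, C, D}; {A, D, F}; {C, D, G}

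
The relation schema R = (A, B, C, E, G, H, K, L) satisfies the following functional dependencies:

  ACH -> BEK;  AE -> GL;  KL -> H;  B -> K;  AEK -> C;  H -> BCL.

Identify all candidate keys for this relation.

Attribute A never appears on the right-hand side of any dependency, so A must belong to every candidate key.
{A}⁺ = {A}, which is not all of the schema, so we must add further attributes.
{A, H}⁺: H→BCL adds B, C, L; ACH→BEK adds E, K; AE→GL adds G → {A, B, C, E, G, H, K, L}. Minimal: {H}⁺ = {B, C, H, K, L}; {A}⁺ = {A} — none reach the full schema.
{A, B, E}⁺: AE→GL adds G, L; B→K adds K; AEK→C adds C; KL→H adds H → {A, B, C, E, G, H, K, L}. Minimal: {B, E}⁺ = {B, E, K}; {A, E}⁺ = {A, E, G, L}; {A, B}⁺ = {A, B, K} — none reach the full schema.
{A, B, L}⁺: B→K adds K; KL→H adds H; H→BCL adds C; ACH→BEK adds E; AE→GL adds G → {A, B, C, E, G, H, K, L}. Minimal: {B, L}⁺ = {B, C, H, K, L}; {A, L}⁺ = {A, L}; {A, B}⁺ = {A, B, K} — none reach the full schema.
{A, E, K}⁺: AE→GL adds G, L; KL→H adds H; AEK→C adds C; H→BCL adds B → {A, B, C, E, G, H, K, L}. Minimal: {E, K}⁺ = {E, K}; {A, K}⁺ = {A, K}; {A, E}⁺ = {A, E, G, L} — none reach the full schema.
{A, K, L}⁺: KL→H adds H; H→BCL adds B, C; ACH→BEK adds E; AE→GL adds G → {A, B, C, E, G, H, K, L}. Minimal: {K, L}⁺ = {B, C, H, K, L}; {A, L}⁺ = {A, L}; {A, K}⁺ = {A, K} — none reach the full schema.
Any other superkey contains one of these as a subset, so there are no further candidate keys.

{A, H}, {A, B, E}, {A, B, L}, {A, E, K}, {A, K, L}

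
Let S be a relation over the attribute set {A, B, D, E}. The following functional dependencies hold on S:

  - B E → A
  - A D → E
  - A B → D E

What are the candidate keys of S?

Attribute B never appears on the right-hand side of any dependency, so B must belong to every candidate key.
{B}⁺ = {B}, which is not all of the schema, so we must add further attributes.
{A, B}⁺: AB→DE adds D, E → {A, B, D, E}.
{B, E}⁺: BE→A adds A; AB→DE adds D → {A, B, D, E}.

{A, B}; {B, E}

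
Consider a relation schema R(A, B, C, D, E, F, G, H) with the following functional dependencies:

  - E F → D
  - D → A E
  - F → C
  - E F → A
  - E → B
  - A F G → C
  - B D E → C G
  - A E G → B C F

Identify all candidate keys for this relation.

Attribute H never appears on the right-hand side of any dependency, so H must belong to every candidate key.
{H}⁺ = {H}, which is not all of the schema, so we must add further attributes.
{D, H}⁺: D→AE adds A, E; E→B adds B; BDE→CG adds C, G; AEG→BCF adds F → {A, B, C, D, E, F, G, H}.
{E, F, H}⁺: EF→D adds D; D→AE adds A; F→C adds C; E→B adds B; BDE→CG adds G → {A, B, C, D, E, F, G, H}.
{A, E, G, H}⁺: E→B adds B; AEG→BCF adds C, F; EF→D adds D → {A, B, C, D, E, F, G, H}.
Any other superkey contains one of these as a subset, so there are no further candidate keys.

{D, H}; {E, F, H}; {A, E, G, H}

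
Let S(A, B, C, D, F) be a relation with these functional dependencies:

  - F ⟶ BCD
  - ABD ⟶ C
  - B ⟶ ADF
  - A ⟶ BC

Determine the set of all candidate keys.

A, B, F

{A}⁺: A→BC adds B, C; B→ADF adds D, F → {A, B, C, D, F}.
{B}⁺: B→ADF adds A, D, F; A→BC adds C → {A, B, C, D, F}.
{F}⁺: F→BCD adds B, C, D; B→ADF adds A → {A, B, C, D, F}.
Any other superkey contains one of these as a subset, so there are no further candidate keys.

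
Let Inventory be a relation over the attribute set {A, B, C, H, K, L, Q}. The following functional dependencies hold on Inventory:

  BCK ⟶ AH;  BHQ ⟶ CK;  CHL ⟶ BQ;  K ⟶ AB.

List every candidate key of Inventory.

Attribute L never appears on the right-hand side of any dependency, so L must belong to every candidate key.
{L}⁺ = {L}, which is not all of the schema, so we must add further attributes.
{C, H, L}⁺: CHL→BQ adds B, Q; BHQ→CK adds K; K→AB adds A → {A, B, C, H, K, L, Q}.
{C, K, L}⁺: K→AB adds A, B; BCK→AH adds H; CHL→BQ adds Q → {A, B, C, H, K, L, Q}.
{B, H, L, Q}⁺: BHQ→CK adds C, K; K→AB adds A → {A, B, C, H, K, L, Q}.
{H, K, L, Q}⁺: K→AB adds A, B; BHQ→CK adds C → {A, B, C, H, K, L, Q}.
Any other superkey contains one of these as a subset, so there are no further candidate keys.

CHL; CKL; BHLQ; HKLQ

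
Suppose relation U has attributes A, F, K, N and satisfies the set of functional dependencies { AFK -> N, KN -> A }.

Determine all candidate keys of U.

AFK; FKN

Attributes F, K never appear on any right-hand side, so every candidate key must contain {F, K}.
{F, K}⁺ = {F, K}, which is not all of the schema, so we must add further attributes.
{A, F, K}⁺: AFK→N adds N → {A, F, K, N}. Minimal: {F, K}⁺ = {F, K}; {A, K}⁺ = {A, K}; {A, F}⁺ = {A, F} — none reach the full schema.
{F, K, N}⁺: KN→A adds A → {A, F, K, N}. Minimal: {K, N}⁺ = {A, K, N}; {F, N}⁺ = {F, N}; {F, K}⁺ = {F, K} — none reach the full schema.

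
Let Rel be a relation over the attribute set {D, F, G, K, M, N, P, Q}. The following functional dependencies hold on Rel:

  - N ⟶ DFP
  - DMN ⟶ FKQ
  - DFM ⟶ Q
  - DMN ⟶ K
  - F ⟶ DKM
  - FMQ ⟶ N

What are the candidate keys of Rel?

FG, GN

Attribute G never appears on the right-hand side of any dependency, so G must belong to every candidate key.
{G}⁺ = {G}, which is not all of the schema, so we must add further attributes.
{F, G}⁺: F→DKM adds D, K, M; DFM→Q adds Q; FMQ→N adds N; N→DFP adds P → {D, F, G, K, M, N, P, Q}. Minimal: {G}⁺ = {G}; {F}⁺ = {D, F, K, M, N, P, Q} — none reach the full schema.
{G, N}⁺: N→DFP adds D, F, P; F→DKM adds K, M; DMN→FKQ adds Q → {D, F, G, K, M, N, P, Q}. Minimal: {N}⁺ = {D, F, K, M, N, P, Q}; {G}⁺ = {G} — none reach the full schema.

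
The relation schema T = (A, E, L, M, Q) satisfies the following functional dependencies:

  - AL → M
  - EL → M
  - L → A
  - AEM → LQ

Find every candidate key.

{E, L}, {A, E, M}

Attribute E never appears on the right-hand side of any dependency, so E must belong to every candidate key.
{E}⁺ = {E}, which is not all of the schema, so we must add further attributes.
{E, L}⁺: EL→M adds M; L→A adds A; AEM→LQ adds Q → {A, E, L, M, Q}. Minimal: {L}⁺ = {A, L, M}; {E}⁺ = {E} — none reach the full schema.
{A, E, M}⁺: AEM→LQ adds L, Q → {A, E, L, M, Q}. Minimal: {E, M}⁺ = {E, M}; {A, M}⁺ = {A, M}; {A, E}⁺ = {A, E} — none reach the full schema.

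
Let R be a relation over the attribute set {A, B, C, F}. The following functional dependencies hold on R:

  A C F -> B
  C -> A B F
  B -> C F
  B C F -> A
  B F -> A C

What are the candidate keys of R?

{B}; {C}

{B}⁺: B→CF adds C, F; BCF→A adds A → {A, B, C, F}.
{C}⁺: C→ABF adds A, B, F → {A, B, C, F}.
Any other superkey contains one of these as a subset, so there are no further candidate keys.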